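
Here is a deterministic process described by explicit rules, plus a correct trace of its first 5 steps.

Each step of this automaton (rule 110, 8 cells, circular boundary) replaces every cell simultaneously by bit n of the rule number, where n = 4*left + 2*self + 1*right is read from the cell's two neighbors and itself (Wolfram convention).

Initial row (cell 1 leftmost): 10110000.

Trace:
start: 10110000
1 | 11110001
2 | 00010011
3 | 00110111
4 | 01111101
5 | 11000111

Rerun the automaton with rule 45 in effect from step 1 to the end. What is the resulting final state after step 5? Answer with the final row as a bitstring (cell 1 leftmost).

(re-executing steps 1..5 under rule 45; state before step 1: 10110000)
1 | 11100110
2 | 10000101
3 | 00110111
4 | 00101100
5 | 10111001

10111001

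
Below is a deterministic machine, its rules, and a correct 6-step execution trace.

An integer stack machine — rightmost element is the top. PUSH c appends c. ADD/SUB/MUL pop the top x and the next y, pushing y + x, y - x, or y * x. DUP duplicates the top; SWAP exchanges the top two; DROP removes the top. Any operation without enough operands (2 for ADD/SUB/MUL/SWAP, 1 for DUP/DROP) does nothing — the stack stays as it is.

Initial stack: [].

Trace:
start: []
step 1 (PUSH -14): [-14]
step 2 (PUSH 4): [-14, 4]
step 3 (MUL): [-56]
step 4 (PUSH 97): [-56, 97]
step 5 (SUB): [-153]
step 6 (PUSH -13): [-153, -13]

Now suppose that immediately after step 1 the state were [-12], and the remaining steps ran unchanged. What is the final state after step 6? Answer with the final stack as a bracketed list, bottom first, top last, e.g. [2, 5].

[-145, -13]

state after step 1 := [-12]
step 2 (PUSH 4): [-12, 4]
step 3 (MUL): [-48]
step 4 (PUSH 97): [-48, 97]
step 5 (SUB): [-145]
step 6 (PUSH -13): [-145, -13]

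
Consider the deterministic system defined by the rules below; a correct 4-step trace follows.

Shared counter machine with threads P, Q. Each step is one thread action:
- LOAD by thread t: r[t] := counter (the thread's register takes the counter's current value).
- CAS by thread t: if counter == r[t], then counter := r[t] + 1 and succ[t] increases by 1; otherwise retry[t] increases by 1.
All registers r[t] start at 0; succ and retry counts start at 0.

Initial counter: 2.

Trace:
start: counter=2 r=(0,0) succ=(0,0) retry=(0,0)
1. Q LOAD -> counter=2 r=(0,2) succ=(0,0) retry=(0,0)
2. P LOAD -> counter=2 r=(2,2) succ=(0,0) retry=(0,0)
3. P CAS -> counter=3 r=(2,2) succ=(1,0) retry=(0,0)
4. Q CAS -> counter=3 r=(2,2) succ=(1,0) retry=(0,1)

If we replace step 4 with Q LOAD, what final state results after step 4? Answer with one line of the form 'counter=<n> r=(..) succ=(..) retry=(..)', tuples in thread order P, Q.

(re-executing from step 4 with the substitution; state before step 4: counter=3 r=(2,2) succ=(1,0) retry=(0,0))
4. Q LOAD -> counter=3 r=(2,3) succ=(1,0) retry=(0,0)

counter=3 r=(2,3) succ=(1,0) retry=(0,0)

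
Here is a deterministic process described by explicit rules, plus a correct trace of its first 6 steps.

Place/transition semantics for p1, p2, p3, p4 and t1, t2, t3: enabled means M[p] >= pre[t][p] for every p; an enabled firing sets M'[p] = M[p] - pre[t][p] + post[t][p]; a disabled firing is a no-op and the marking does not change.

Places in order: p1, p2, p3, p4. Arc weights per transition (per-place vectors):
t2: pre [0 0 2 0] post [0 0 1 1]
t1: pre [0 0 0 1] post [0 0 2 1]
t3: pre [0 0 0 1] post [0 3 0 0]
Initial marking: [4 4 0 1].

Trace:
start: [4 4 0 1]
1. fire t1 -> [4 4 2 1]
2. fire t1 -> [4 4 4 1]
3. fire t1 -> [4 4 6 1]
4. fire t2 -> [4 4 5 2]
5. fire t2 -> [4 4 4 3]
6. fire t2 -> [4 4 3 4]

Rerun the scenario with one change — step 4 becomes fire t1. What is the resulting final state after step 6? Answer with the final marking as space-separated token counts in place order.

4 4 6 3

(re-executing from step 4 with the substitution; state before step 4: [4 4 6 1])
4. fire t1 -> [4 4 8 1]
5. fire t2 -> [4 4 7 2]
6. fire t2 -> [4 4 6 3]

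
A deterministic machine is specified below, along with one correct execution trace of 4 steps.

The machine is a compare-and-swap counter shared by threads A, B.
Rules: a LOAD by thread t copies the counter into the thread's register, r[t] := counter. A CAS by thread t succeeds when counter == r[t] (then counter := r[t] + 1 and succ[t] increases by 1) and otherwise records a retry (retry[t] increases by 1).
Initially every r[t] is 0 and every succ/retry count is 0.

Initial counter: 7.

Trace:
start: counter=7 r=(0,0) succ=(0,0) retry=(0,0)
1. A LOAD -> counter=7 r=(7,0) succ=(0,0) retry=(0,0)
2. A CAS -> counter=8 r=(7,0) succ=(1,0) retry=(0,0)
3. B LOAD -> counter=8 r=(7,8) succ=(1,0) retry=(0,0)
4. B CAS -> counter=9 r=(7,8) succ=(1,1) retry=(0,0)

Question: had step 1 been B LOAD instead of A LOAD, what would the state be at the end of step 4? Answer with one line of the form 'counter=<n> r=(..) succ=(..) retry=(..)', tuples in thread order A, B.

counter=8 r=(0,7) succ=(0,1) retry=(1,0)

(re-executing from step 1 with the substitution; state before step 1: counter=7 r=(0,0) succ=(0,0) retry=(0,0))
1. B LOAD -> counter=7 r=(0,7) succ=(0,0) retry=(0,0)
2. A CAS -> counter=7 r=(0,7) succ=(0,0) retry=(1,0)
3. B LOAD -> counter=7 r=(0,7) succ=(0,0) retry=(1,0)
4. B CAS -> counter=8 r=(0,7) succ=(0,1) retry=(1,0)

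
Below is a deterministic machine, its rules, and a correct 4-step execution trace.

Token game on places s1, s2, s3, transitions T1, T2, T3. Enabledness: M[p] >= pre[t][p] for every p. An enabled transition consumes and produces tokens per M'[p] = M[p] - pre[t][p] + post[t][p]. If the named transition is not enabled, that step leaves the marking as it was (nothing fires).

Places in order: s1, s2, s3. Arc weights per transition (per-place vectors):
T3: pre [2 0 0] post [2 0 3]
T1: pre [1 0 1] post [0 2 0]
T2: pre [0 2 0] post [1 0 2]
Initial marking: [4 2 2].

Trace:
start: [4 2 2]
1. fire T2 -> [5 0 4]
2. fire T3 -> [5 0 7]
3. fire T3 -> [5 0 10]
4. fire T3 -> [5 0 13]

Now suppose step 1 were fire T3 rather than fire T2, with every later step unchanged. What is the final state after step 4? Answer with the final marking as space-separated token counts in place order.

(re-executing from step 1 with the substitution; state before step 1: [4 2 2])
1. fire T3 -> [4 2 5]
2. fire T3 -> [4 2 8]
3. fire T3 -> [4 2 11]
4. fire T3 -> [4 2 14]

4 2 14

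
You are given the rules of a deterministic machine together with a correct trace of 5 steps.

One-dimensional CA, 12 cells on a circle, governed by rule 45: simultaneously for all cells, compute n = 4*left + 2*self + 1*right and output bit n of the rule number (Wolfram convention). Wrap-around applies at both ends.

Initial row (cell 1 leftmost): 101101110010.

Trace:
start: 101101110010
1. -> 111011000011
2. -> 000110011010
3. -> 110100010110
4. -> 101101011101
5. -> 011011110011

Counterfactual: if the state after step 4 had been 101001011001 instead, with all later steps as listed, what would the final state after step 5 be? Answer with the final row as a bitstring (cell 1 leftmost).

state after step 4 := 101001011001
5. -> 011001110001

011001110001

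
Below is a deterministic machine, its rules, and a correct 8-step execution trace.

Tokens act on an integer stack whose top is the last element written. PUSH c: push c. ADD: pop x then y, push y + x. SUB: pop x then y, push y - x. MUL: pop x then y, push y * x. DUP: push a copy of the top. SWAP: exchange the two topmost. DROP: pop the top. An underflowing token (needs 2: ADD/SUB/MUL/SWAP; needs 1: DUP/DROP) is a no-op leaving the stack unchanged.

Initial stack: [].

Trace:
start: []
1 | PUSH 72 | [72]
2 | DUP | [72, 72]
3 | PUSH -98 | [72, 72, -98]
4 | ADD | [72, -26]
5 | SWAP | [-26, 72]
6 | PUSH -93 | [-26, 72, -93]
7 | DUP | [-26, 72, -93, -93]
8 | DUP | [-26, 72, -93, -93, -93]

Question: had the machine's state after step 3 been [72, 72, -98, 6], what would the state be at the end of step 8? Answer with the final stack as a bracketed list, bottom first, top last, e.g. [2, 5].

[72, -92, 72, -93, -93, -93]

state after step 3 := [72, 72, -98, 6]
4 | ADD | [72, 72, -92]
5 | SWAP | [72, -92, 72]
6 | PUSH -93 | [72, -92, 72, -93]
7 | DUP | [72, -92, 72, -93, -93]
8 | DUP | [72, -92, 72, -93, -93, -93]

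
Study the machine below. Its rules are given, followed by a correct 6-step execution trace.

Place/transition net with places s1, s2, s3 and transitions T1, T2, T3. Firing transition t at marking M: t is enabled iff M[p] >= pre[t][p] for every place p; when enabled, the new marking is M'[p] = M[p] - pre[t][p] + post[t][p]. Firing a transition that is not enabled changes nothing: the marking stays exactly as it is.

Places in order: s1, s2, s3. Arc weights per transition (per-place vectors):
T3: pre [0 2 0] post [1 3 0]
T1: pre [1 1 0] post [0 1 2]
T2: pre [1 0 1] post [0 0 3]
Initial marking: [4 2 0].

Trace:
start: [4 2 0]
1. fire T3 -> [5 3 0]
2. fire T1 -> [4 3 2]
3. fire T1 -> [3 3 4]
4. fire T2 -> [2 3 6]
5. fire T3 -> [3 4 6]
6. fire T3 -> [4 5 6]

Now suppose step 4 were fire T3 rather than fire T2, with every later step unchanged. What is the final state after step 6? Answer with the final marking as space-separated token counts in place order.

(re-executing from step 4 with the substitution; state before step 4: [3 3 4])
4. fire T3 -> [4 4 4]
5. fire T3 -> [5 5 4]
6. fire T3 -> [6 6 4]

6 6 4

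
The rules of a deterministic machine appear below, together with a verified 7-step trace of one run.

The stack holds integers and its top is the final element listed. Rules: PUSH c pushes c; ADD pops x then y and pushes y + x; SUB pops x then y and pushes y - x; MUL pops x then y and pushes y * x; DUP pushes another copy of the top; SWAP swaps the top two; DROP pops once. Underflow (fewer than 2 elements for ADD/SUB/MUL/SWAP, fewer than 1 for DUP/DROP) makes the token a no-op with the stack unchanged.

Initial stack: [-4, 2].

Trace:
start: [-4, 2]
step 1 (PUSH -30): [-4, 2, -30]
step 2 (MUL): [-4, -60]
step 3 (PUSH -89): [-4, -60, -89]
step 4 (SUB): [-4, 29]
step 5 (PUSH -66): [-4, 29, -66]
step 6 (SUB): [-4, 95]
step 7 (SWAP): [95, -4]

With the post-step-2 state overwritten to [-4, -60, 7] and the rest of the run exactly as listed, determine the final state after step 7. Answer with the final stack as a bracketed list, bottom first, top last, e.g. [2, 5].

[-4, 162, -60]

state after step 2 := [-4, -60, 7]
step 3 (PUSH -89): [-4, -60, 7, -89]
step 4 (SUB): [-4, -60, 96]
step 5 (PUSH -66): [-4, -60, 96, -66]
step 6 (SUB): [-4, -60, 162]
step 7 (SWAP): [-4, 162, -60]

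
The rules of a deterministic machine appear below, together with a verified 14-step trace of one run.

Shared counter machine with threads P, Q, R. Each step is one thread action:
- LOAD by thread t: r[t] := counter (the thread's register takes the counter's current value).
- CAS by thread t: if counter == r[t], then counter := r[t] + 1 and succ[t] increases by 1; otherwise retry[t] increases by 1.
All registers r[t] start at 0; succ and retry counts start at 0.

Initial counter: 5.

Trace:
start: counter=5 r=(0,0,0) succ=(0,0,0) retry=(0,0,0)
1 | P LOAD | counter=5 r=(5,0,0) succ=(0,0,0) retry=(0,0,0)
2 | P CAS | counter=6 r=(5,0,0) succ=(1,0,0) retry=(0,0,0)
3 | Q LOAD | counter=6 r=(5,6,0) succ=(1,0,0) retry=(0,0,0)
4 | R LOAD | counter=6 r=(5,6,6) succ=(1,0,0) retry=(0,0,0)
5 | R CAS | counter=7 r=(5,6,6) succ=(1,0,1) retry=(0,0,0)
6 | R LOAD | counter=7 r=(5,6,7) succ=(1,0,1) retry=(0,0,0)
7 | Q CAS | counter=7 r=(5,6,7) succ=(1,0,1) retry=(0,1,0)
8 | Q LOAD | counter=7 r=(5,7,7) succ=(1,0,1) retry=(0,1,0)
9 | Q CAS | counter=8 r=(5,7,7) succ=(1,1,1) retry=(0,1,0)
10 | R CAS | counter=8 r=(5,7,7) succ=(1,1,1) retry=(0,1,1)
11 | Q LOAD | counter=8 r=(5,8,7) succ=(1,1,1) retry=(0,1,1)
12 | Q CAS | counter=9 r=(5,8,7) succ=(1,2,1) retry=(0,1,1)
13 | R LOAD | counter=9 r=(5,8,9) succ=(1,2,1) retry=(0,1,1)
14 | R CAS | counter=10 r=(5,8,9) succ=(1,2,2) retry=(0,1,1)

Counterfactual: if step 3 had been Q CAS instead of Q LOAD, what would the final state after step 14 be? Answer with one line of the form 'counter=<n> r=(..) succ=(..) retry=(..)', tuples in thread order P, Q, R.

(re-executing from step 3 with the substitution; state before step 3: counter=6 r=(5,0,0) succ=(1,0,0) retry=(0,0,0))
3 | Q CAS | counter=6 r=(5,0,0) succ=(1,0,0) retry=(0,1,0)
4 | R LOAD | counter=6 r=(5,0,6) succ=(1,0,0) retry=(0,1,0)
5 | R CAS | counter=7 r=(5,0,6) succ=(1,0,1) retry=(0,1,0)
6 | R LOAD | counter=7 r=(5,0,7) succ=(1,0,1) retry=(0,1,0)
7 | Q CAS | counter=7 r=(5,0,7) succ=(1,0,1) retry=(0,2,0)
8 | Q LOAD | counter=7 r=(5,7,7) succ=(1,0,1) retry=(0,2,0)
9 | Q CAS | counter=8 r=(5,7,7) succ=(1,1,1) retry=(0,2,0)
10 | R CAS | counter=8 r=(5,7,7) succ=(1,1,1) retry=(0,2,1)
11 | Q LOAD | counter=8 r=(5,8,7) succ=(1,1,1) retry=(0,2,1)
12 | Q CAS | counter=9 r=(5,8,7) succ=(1,2,1) retry=(0,2,1)
13 | R LOAD | counter=9 r=(5,8,9) succ=(1,2,1) retry=(0,2,1)
14 | R CAS | counter=10 r=(5,8,9) succ=(1,2,2) retry=(0,2,1)

counter=10 r=(5,8,9) succ=(1,2,2) retry=(0,2,1)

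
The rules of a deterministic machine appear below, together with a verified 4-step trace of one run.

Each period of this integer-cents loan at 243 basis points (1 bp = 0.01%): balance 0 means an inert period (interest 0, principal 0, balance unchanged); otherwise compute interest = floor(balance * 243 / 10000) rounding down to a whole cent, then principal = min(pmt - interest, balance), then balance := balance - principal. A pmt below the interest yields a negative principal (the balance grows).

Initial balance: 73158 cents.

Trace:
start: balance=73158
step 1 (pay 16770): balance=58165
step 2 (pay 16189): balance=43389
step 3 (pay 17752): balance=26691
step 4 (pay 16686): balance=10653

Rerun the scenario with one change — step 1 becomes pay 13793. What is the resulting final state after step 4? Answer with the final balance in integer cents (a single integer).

(re-executing from step 1 with the substitution; state before step 1: balance=73158)
step 1 (pay 13793): balance=61142
step 2 (pay 16189): balance=46438
step 3 (pay 17752): balance=29814
step 4 (pay 16686): balance=13852

13852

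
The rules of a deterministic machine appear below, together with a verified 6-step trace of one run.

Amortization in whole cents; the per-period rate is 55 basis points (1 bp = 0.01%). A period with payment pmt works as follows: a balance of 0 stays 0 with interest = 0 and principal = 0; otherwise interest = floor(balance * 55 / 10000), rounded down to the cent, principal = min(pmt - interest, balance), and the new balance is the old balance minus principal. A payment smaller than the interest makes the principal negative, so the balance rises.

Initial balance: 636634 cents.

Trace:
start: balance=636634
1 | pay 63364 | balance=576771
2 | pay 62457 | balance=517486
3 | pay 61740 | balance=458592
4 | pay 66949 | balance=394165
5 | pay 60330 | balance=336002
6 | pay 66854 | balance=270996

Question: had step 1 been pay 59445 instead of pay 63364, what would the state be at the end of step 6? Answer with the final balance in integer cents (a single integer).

(re-executing from step 1 with the substitution; state before step 1: balance=636634)
1 | pay 59445 | balance=580690
2 | pay 62457 | balance=521426
3 | pay 61740 | balance=462553
4 | pay 66949 | balance=398148
5 | pay 60330 | balance=340007
6 | pay 66854 | balance=275023

275023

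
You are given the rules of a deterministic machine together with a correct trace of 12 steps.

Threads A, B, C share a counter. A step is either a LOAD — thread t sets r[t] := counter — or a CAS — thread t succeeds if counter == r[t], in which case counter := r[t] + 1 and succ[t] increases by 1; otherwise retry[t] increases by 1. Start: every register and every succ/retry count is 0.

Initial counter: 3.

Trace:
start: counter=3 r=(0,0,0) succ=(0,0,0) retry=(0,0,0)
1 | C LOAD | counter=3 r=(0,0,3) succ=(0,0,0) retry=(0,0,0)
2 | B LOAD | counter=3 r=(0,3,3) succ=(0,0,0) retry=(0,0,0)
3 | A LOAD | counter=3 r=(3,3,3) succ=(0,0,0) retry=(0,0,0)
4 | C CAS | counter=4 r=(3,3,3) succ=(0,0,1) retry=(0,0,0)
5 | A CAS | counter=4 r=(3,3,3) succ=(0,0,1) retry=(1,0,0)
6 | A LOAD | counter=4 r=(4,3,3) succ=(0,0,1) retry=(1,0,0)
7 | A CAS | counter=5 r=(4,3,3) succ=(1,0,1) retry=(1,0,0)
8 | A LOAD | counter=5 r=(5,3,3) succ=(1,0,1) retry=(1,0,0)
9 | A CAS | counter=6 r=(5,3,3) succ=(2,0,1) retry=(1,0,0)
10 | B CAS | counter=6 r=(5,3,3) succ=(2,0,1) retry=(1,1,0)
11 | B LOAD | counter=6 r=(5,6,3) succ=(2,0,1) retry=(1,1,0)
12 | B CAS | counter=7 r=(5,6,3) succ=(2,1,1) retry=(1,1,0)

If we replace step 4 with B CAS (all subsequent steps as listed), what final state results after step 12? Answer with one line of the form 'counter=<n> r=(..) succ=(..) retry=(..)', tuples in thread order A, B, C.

counter=7 r=(5,6,3) succ=(2,2,0) retry=(1,1,0)

(re-executing from step 4 with the substitution; state before step 4: counter=3 r=(3,3,3) succ=(0,0,0) retry=(0,0,0))
4 | B CAS | counter=4 r=(3,3,3) succ=(0,1,0) retry=(0,0,0)
5 | A CAS | counter=4 r=(3,3,3) succ=(0,1,0) retry=(1,0,0)
6 | A LOAD | counter=4 r=(4,3,3) succ=(0,1,0) retry=(1,0,0)
7 | A CAS | counter=5 r=(4,3,3) succ=(1,1,0) retry=(1,0,0)
8 | A LOAD | counter=5 r=(5,3,3) succ=(1,1,0) retry=(1,0,0)
9 | A CAS | counter=6 r=(5,3,3) succ=(2,1,0) retry=(1,0,0)
10 | B CAS | counter=6 r=(5,3,3) succ=(2,1,0) retry=(1,1,0)
11 | B LOAD | counter=6 r=(5,6,3) succ=(2,1,0) retry=(1,1,0)
12 | B CAS | counter=7 r=(5,6,3) succ=(2,2,0) retry=(1,1,0)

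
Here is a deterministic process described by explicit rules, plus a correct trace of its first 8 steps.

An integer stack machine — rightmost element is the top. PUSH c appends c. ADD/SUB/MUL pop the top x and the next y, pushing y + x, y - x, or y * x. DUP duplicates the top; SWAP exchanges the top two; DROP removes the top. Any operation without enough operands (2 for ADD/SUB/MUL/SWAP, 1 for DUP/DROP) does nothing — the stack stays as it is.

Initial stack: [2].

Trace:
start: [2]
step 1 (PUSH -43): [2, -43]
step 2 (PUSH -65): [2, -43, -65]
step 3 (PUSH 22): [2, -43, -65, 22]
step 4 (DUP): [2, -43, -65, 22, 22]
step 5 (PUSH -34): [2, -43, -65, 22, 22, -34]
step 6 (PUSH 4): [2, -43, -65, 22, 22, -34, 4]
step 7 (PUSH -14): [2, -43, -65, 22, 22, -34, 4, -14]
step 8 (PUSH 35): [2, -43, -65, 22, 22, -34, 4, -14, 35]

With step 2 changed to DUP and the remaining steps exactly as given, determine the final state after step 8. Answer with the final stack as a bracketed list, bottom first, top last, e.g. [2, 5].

[2, -43, -43, 22, 22, -34, 4, -14, 35]

(re-executing from step 2 with the substitution; state before step 2: [2, -43])
step 2 (DUP): [2, -43, -43]
step 3 (PUSH 22): [2, -43, -43, 22]
step 4 (DUP): [2, -43, -43, 22, 22]
step 5 (PUSH -34): [2, -43, -43, 22, 22, -34]
step 6 (PUSH 4): [2, -43, -43, 22, 22, -34, 4]
step 7 (PUSH -14): [2, -43, -43, 22, 22, -34, 4, -14]
step 8 (PUSH 35): [2, -43, -43, 22, 22, -34, 4, -14, 35]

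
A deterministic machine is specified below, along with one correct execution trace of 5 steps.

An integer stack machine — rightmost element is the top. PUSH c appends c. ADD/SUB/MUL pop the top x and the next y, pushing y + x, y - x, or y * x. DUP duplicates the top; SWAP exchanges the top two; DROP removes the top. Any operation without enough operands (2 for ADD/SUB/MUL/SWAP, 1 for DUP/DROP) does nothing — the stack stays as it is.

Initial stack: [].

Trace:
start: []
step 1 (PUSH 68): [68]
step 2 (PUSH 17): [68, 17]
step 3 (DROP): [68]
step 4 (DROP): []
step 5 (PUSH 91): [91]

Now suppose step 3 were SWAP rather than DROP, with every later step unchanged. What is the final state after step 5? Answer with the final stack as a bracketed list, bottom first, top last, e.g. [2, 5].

[17, 91]

(re-executing from step 3 with the substitution; state before step 3: [68, 17])
step 3 (SWAP): [17, 68]
step 4 (DROP): [17]
step 5 (PUSH 91): [17, 91]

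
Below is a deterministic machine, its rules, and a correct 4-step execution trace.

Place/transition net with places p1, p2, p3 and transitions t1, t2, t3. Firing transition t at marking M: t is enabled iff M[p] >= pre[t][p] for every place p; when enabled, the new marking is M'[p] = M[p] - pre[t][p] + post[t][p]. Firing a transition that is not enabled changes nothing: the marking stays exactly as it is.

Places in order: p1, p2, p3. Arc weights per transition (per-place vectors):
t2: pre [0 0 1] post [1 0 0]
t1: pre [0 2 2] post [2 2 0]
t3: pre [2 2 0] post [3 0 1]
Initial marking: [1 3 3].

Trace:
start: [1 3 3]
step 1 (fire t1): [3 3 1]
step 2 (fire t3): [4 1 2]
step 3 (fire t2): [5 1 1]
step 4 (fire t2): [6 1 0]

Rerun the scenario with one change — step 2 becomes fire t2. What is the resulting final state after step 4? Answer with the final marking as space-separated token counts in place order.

(re-executing from step 2 with the substitution; state before step 2: [3 3 1])
step 2 (fire t2): [4 3 0]
step 3 (fire t2): [4 3 0]
step 4 (fire t2): [4 3 0]

4 3 0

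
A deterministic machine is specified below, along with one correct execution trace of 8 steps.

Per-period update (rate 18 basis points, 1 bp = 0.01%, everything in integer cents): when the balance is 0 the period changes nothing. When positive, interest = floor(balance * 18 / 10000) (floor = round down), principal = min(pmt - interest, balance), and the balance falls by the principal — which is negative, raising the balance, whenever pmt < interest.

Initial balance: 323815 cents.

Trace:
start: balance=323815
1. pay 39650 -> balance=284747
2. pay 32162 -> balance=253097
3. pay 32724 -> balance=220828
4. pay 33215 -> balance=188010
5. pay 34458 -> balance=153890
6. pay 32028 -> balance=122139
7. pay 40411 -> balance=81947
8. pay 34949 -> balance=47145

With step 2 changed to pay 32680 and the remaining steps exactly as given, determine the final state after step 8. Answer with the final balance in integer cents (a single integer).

(re-executing from step 2 with the substitution; state before step 2: balance=284747)
2. pay 32680 -> balance=252579
3. pay 32724 -> balance=220309
4. pay 33215 -> balance=187490
5. pay 34458 -> balance=153369
6. pay 32028 -> balance=121617
7. pay 40411 -> balance=81424
8. pay 34949 -> balance=46621

46621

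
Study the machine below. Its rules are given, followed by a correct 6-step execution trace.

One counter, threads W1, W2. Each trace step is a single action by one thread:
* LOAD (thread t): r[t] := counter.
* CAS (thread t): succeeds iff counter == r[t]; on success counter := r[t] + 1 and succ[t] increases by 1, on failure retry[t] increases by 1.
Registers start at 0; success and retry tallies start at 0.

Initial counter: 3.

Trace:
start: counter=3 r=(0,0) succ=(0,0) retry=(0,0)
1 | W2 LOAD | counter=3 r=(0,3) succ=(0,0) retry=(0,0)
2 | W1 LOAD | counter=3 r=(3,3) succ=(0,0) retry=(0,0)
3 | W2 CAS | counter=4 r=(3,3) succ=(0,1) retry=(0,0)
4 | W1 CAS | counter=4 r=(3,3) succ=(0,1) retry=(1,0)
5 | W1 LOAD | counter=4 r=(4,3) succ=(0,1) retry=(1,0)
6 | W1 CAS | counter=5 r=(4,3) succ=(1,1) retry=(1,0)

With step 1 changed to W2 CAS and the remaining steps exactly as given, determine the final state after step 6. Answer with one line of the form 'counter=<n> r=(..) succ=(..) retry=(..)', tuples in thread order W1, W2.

counter=5 r=(4,0) succ=(2,0) retry=(0,2)

(re-executing from step 1 with the substitution; state before step 1: counter=3 r=(0,0) succ=(0,0) retry=(0,0))
1 | W2 CAS | counter=3 r=(0,0) succ=(0,0) retry=(0,1)
2 | W1 LOAD | counter=3 r=(3,0) succ=(0,0) retry=(0,1)
3 | W2 CAS | counter=3 r=(3,0) succ=(0,0) retry=(0,2)
4 | W1 CAS | counter=4 r=(3,0) succ=(1,0) retry=(0,2)
5 | W1 LOAD | counter=4 r=(4,0) succ=(1,0) retry=(0,2)
6 | W1 CAS | counter=5 r=(4,0) succ=(2,0) retry=(0,2)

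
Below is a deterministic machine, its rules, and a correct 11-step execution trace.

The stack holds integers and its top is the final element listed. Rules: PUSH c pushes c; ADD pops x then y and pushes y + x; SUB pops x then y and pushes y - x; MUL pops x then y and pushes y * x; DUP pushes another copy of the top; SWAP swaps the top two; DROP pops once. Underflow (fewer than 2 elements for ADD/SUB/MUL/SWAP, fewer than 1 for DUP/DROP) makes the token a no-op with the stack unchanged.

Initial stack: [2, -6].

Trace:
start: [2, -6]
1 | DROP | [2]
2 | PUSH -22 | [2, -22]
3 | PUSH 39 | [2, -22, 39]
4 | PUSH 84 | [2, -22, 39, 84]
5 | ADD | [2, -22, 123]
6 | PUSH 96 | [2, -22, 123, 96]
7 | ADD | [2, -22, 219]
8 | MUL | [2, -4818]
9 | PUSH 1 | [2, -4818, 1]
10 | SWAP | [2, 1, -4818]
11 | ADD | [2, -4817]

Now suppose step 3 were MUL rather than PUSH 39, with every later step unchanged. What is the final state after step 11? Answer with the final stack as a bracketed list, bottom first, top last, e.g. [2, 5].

[137]

(re-executing from step 3 with the substitution; state before step 3: [2, -22])
3 | MUL | [-44]
4 | PUSH 84 | [-44, 84]
5 | ADD | [40]
6 | PUSH 96 | [40, 96]
7 | ADD | [136]
8 | MUL | [136]
9 | PUSH 1 | [136, 1]
10 | SWAP | [1, 136]
11 | ADD | [137]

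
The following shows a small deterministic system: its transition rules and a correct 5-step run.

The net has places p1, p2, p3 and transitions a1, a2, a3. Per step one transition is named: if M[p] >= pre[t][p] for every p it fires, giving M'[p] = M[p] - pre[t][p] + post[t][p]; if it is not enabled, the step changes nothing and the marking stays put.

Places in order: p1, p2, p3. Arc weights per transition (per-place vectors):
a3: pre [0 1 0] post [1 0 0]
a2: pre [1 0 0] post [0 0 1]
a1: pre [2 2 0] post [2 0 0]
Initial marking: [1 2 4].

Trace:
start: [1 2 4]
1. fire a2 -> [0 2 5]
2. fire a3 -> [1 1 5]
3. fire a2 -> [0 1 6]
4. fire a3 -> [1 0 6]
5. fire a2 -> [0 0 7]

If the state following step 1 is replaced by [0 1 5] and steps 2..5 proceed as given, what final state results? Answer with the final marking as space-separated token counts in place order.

state after step 1 := [0 1 5]
2. fire a3 -> [1 0 5]
3. fire a2 -> [0 0 6]
4. fire a3 -> [0 0 6]
5. fire a2 -> [0 0 6]

0 0 6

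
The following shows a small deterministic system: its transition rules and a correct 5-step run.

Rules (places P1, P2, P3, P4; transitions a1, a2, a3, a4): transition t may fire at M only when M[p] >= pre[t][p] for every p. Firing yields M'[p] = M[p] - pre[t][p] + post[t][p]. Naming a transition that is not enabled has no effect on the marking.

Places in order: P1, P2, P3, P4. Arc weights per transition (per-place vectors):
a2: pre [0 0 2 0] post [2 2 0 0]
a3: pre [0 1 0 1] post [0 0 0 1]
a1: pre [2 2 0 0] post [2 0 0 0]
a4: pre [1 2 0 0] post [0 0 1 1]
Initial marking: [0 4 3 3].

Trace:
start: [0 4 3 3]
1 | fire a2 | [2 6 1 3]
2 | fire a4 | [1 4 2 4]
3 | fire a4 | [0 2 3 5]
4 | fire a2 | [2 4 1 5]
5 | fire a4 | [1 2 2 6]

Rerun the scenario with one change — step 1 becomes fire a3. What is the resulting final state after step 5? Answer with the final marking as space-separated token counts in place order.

(re-executing from step 1 with the substitution; state before step 1: [0 4 3 3])
1 | fire a3 | [0 3 3 3]
2 | fire a4 | [0 3 3 3]
3 | fire a4 | [0 3 3 3]
4 | fire a2 | [2 5 1 3]
5 | fire a4 | [1 3 2 4]

1 3 2 4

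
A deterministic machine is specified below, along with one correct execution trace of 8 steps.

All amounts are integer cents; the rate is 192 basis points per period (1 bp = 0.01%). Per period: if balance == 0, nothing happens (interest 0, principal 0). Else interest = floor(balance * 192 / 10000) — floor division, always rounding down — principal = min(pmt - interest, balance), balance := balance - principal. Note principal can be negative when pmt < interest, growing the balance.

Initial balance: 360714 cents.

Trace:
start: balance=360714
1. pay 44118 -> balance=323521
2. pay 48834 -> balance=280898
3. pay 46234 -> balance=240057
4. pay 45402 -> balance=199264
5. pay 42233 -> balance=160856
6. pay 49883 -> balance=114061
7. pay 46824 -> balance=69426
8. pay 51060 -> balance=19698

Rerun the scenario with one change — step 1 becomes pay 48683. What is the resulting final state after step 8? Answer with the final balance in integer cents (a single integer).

(re-executing from step 1 with the substitution; state before step 1: balance=360714)
1. pay 48683 -> balance=318956
2. pay 48834 -> balance=276245
3. pay 46234 -> balance=235314
4. pay 45402 -> balance=194430
5. pay 42233 -> balance=155930
6. pay 49883 -> balance=109040
7. pay 46824 -> balance=64309
8. pay 51060 -> balance=14483

14483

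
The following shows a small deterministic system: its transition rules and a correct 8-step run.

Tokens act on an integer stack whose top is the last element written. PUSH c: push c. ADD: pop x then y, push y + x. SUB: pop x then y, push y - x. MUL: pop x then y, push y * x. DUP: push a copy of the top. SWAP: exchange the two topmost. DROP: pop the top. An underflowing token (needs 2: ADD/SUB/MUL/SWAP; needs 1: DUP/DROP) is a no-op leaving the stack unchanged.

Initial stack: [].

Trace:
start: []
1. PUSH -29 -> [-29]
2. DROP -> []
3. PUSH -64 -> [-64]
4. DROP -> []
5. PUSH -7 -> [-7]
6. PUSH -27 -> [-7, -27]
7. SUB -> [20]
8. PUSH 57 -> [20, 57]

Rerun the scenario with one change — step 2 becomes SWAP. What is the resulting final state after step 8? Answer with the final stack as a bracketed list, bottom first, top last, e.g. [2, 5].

(re-executing from step 2 with the substitution; state before step 2: [-29])
2. SWAP -> [-29]
3. PUSH -64 -> [-29, -64]
4. DROP -> [-29]
5. PUSH -7 -> [-29, -7]
6. PUSH -27 -> [-29, -7, -27]
7. SUB -> [-29, 20]
8. PUSH 57 -> [-29, 20, 57]

[-29, 20, 57]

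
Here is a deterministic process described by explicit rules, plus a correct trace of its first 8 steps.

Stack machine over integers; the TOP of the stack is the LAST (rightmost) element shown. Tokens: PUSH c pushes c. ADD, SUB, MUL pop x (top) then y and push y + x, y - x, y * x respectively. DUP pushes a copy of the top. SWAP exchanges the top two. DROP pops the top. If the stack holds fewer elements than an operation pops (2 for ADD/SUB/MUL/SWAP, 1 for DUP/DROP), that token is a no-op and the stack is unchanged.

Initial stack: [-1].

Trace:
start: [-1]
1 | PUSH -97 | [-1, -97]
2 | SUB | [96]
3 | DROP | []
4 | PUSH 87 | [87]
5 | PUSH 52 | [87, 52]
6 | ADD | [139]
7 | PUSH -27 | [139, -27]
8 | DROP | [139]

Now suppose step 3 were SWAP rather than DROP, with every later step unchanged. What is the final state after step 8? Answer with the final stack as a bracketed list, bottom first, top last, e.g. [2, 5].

[96, 139]

(re-executing from step 3 with the substitution; state before step 3: [96])
3 | SWAP | [96]
4 | PUSH 87 | [96, 87]
5 | PUSH 52 | [96, 87, 52]
6 | ADD | [96, 139]
7 | PUSH -27 | [96, 139, -27]
8 | DROP | [96, 139]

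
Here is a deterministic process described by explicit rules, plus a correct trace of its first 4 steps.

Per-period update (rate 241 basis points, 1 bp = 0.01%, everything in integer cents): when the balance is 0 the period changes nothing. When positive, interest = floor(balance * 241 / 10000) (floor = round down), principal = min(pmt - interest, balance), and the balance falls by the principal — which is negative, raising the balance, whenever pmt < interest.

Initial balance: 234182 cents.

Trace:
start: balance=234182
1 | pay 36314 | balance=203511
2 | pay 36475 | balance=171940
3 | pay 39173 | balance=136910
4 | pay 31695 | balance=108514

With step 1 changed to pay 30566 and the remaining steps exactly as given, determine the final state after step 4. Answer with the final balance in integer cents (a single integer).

(re-executing from step 1 with the substitution; state before step 1: balance=234182)
1 | pay 30566 | balance=209259
2 | pay 36475 | balance=177827
3 | pay 39173 | balance=142939
4 | pay 31695 | balance=114688

114688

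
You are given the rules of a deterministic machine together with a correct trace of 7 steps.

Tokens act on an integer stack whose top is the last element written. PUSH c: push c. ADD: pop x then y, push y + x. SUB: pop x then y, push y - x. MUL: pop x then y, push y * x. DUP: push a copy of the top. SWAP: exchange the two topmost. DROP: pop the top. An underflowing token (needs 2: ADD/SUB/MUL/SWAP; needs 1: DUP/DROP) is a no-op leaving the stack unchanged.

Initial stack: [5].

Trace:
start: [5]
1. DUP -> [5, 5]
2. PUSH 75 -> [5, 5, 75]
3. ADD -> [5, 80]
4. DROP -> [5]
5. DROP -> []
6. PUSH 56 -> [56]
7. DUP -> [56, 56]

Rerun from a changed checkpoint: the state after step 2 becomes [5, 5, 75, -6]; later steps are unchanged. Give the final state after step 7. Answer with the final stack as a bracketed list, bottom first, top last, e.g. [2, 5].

state after step 2 := [5, 5, 75, -6]
3. ADD -> [5, 5, 69]
4. DROP -> [5, 5]
5. DROP -> [5]
6. PUSH 56 -> [5, 56]
7. DUP -> [5, 56, 56]

[5, 56, 56]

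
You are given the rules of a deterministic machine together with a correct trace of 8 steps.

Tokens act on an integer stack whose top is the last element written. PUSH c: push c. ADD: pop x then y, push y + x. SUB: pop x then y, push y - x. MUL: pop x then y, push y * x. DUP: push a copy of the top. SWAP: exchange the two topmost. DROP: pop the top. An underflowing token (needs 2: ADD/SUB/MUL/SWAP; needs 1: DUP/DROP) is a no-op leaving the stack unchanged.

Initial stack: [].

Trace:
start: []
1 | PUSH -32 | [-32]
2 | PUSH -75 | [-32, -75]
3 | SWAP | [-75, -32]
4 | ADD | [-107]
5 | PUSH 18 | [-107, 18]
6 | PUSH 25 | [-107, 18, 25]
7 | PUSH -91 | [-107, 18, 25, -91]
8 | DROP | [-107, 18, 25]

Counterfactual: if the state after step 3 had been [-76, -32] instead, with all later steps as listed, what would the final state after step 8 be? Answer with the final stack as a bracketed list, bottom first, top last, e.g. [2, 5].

state after step 3 := [-76, -32]
4 | ADD | [-108]
5 | PUSH 18 | [-108, 18]
6 | PUSH 25 | [-108, 18, 25]
7 | PUSH -91 | [-108, 18, 25, -91]
8 | DROP | [-108, 18, 25]

[-108, 18, 25]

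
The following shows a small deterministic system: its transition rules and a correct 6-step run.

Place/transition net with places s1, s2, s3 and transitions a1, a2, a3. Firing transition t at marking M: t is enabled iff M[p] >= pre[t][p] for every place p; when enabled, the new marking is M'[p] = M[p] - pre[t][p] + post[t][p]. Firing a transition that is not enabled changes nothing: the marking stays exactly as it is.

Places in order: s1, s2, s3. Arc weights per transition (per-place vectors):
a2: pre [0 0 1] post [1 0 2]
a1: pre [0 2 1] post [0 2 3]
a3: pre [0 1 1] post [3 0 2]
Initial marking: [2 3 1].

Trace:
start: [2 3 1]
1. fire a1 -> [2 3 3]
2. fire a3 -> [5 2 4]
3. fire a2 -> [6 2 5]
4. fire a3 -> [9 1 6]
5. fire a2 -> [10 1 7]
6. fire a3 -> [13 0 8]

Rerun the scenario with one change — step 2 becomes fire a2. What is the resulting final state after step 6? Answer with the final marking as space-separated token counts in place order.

11 1 8

(re-executing from step 2 with the substitution; state before step 2: [2 3 3])
2. fire a2 -> [3 3 4]
3. fire a2 -> [4 3 5]
4. fire a3 -> [7 2 6]
5. fire a2 -> [8 2 7]
6. fire a3 -> [11 1 8]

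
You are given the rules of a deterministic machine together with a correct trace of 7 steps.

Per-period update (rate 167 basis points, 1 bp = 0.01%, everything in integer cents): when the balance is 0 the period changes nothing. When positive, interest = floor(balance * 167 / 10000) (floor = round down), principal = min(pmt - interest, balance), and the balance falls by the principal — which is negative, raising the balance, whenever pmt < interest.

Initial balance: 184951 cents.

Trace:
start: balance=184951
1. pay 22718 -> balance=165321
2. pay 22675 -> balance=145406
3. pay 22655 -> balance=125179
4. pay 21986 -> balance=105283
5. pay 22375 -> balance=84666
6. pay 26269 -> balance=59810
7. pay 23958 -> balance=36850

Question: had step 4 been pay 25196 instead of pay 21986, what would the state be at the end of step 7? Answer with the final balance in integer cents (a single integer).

33477

(re-executing from step 4 with the substitution; state before step 4: balance=125179)
4. pay 25196 -> balance=102073
5. pay 22375 -> balance=81402
6. pay 26269 -> balance=56492
7. pay 23958 -> balance=33477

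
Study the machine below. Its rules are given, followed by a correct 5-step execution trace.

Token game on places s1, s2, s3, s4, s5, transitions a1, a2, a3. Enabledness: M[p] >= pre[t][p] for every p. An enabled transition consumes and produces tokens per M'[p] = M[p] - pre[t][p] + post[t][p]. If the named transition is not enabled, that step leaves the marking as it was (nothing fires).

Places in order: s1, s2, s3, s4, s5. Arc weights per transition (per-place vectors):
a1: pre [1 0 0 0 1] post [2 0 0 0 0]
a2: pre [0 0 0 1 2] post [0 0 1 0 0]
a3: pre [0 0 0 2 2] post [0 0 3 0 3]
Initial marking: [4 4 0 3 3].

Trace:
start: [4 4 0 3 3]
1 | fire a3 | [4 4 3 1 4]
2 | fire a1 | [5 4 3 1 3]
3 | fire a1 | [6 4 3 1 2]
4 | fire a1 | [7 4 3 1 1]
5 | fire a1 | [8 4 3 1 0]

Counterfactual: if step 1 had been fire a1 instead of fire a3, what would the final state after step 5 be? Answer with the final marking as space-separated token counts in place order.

(re-executing from step 1 with the substitution; state before step 1: [4 4 0 3 3])
1 | fire a1 | [5 4 0 3 2]
2 | fire a1 | [6 4 0 3 1]
3 | fire a1 | [7 4 0 3 0]
4 | fire a1 | [7 4 0 3 0]
5 | fire a1 | [7 4 0 3 0]

7 4 0 3 0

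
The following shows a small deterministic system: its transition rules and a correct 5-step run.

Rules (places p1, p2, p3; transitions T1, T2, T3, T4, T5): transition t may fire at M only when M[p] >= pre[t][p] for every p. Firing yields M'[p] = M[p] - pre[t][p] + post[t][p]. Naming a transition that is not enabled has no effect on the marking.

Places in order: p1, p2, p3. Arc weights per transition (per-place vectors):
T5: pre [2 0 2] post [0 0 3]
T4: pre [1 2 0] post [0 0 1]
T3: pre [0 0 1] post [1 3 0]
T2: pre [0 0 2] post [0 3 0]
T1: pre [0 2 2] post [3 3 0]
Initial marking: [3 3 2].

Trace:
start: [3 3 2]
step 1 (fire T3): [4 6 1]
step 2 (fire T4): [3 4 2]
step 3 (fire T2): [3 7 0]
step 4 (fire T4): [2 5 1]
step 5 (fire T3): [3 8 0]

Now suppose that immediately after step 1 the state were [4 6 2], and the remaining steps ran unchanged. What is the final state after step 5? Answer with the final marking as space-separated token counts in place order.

3 8 1

state after step 1 := [4 6 2]
step 2 (fire T4): [3 4 3]
step 3 (fire T2): [3 7 1]
step 4 (fire T4): [2 5 2]
step 5 (fire T3): [3 8 1]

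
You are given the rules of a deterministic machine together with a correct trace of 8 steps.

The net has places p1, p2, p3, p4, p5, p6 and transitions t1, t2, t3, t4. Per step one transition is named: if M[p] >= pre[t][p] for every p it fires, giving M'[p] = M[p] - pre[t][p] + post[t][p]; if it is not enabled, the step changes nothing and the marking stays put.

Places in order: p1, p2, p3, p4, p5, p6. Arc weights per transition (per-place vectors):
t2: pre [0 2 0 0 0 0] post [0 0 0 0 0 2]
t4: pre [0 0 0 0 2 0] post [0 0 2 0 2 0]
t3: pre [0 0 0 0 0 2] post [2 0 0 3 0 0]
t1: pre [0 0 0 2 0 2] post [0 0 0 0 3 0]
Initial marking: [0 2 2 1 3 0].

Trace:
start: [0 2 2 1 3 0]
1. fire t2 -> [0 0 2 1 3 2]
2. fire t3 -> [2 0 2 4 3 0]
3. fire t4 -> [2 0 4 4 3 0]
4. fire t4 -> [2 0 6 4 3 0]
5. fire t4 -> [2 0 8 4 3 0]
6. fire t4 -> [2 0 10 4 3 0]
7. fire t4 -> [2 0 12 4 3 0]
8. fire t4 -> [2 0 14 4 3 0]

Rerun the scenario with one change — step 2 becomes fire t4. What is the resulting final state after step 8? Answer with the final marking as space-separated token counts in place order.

0 0 16 1 3 2

(re-executing from step 2 with the substitution; state before step 2: [0 0 2 1 3 2])
2. fire t4 -> [0 0 4 1 3 2]
3. fire t4 -> [0 0 6 1 3 2]
4. fire t4 -> [0 0 8 1 3 2]
5. fire t4 -> [0 0 10 1 3 2]
6. fire t4 -> [0 0 12 1 3 2]
7. fire t4 -> [0 0 14 1 3 2]
8. fire t4 -> [0 0 16 1 3 2]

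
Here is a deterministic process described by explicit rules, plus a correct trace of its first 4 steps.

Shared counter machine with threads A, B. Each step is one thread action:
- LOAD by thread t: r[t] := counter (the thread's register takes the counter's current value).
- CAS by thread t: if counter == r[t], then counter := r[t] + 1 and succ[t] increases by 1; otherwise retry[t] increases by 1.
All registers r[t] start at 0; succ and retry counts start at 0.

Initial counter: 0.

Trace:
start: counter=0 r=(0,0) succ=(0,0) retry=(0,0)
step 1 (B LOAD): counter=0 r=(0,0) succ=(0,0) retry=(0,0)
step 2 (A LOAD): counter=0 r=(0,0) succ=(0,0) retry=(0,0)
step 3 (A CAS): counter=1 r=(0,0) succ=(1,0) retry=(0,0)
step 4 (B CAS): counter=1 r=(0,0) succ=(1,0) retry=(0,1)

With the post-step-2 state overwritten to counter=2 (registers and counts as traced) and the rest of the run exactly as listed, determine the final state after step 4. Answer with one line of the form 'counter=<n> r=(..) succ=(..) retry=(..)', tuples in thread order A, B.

state after step 2 := counter=2 r=(0,0) succ=(0,0) retry=(0,0)
step 3 (A CAS): counter=2 r=(0,0) succ=(0,0) retry=(1,0)
step 4 (B CAS): counter=2 r=(0,0) succ=(0,0) retry=(1,1)

counter=2 r=(0,0) succ=(0,0) retry=(1,1)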